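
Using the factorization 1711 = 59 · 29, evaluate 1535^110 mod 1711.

1240

Mod 59: 1535 ≡ 1; by Fermat, exponent reduces to 110 mod 58 = 52; 1^52 ≡ 1 (mod 59).
Mod 29: 1535 ≡ 27; by Fermat, exponent reduces to 110 mod 28 = 26; 27^26 ≡ 22 (mod 29).
Combine by CRT: x ≡ 1 (mod 59), x ≡ 22 (mod 29) ⇒ x ≡ 1240 (mod 1711).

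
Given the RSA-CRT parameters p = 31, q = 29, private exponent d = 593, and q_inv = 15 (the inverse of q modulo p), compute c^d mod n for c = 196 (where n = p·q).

d_p = d mod (p−1) = 593 mod 30 = 23; d_q = d mod (q−1) = 5.
m₁ = c^(d_p) mod p: c ≡ 10 (mod 31), and 10^23 mod 31 = 14.
m₂ = c^(d_q) mod q: c ≡ 22 (mod 29), and 22^5 mod 29 = 13.
h = q_inv·(m₁ − m₂) mod p = 15·(14 − 13) mod 31 = 15.
m = m₂ + h·q = 13 + 15·29 = 448.

448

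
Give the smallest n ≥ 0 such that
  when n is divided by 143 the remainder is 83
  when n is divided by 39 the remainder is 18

369

gcd(143, 39) = 13 and 13 | (18 − 83), so the pair is consistent; merging gives n ≡ 369 (mod 429), where 429 = lcm(143, 39).
The solution is unique modulo lcm(143, 39) = 429.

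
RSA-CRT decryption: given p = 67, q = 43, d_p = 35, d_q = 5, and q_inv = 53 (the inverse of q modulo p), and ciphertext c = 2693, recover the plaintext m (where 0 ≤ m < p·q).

2645

m₁ = c^(d_p) mod p: c ≡ 13 (mod 67), and 13^35 mod 67 = 32.
m₂ = c^(d_q) mod q: c ≡ 27 (mod 43), and 27^5 mod 43 = 22.
h = q_inv·(m₁ − m₂) mod p = 53·(32 − 22) mod 67 = 61.
m = m₂ + h·q = 22 + 61·43 = 2645.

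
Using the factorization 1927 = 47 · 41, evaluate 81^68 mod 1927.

206

Mod 47: 81 ≡ 34; by Fermat, exponent reduces to 68 mod 46 = 22; 34^22 ≡ 18 (mod 47).
Mod 41: 81 ≡ 40; by Fermat, exponent reduces to 68 mod 40 = 28; 40^28 ≡ 1 (mod 41).
Combine by CRT: x ≡ 18 (mod 47), x ≡ 1 (mod 41) ⇒ x ≡ 206 (mod 1927).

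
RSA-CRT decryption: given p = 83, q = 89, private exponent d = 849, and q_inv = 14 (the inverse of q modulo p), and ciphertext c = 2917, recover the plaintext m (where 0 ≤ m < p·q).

d_p = d mod (p−1) = 849 mod 82 = 29; d_q = d mod (q−1) = 57.
m₁ = c^(d_p) mod p: c ≡ 12 (mod 83), and 12^29 mod 83 = 33.
m₂ = c^(d_q) mod q: c ≡ 69 (mod 89), and 69^57 mod 89 = 72.
h = q_inv·(m₁ − m₂) mod p = 14·(33 − 72) mod 83 = 35.
m = m₂ + h·q = 72 + 35·89 = 3187.

3187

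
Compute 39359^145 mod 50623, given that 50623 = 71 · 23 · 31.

Mod 71: 39359 ≡ 25; by Fermat, exponent reduces to 145 mod 70 = 5; 25^5 ≡ 1 (mod 71).
Mod 23: 39359 ≡ 6; by Fermat, exponent reduces to 145 mod 22 = 13; 6^13 ≡ 13 (mod 23).
Mod 31: 39359 ≡ 20; by Fermat, exponent reduces to 145 mod 30 = 25; 20^25 ≡ 5 (mod 31).
Combine by CRT: x ≡ 1 (mod 71), x ≡ 13 (mod 23), x ≡ 5 (mod 31) ⇒ x ≡ 8592 (mod 50623).

8592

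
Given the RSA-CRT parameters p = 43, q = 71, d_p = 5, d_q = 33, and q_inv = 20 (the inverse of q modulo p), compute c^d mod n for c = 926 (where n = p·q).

576

m₁ = c^(d_p) mod p: c ≡ 23 (mod 43), and 23^5 mod 43 = 17.
m₂ = c^(d_q) mod q: c ≡ 3 (mod 71), and 3^33 mod 71 = 8.
h = q_inv·(m₁ − m₂) mod p = 20·(17 − 8) mod 43 = 8.
m = m₂ + h·q = 8 + 8·71 = 576.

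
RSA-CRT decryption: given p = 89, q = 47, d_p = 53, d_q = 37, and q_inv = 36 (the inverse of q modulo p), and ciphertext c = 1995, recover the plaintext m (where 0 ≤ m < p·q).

m₁ = c^(d_p) mod p: c ≡ 37 (mod 89), and 37^53 mod 89 = 52.
m₂ = c^(d_q) mod q: c ≡ 21 (mod 47), and 21^37 mod 47 = 6.
h = q_inv·(m₁ − m₂) mod p = 36·(52 − 6) mod 89 = 54.
m = m₂ + h·q = 6 + 54·47 = 2544.

2544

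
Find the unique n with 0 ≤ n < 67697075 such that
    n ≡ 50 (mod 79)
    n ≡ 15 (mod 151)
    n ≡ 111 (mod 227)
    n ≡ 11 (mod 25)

27960836

From n ≡ 50 (mod 79) write n = 50 + 79t. Substituting into n ≡ 15 (mod 151) gives 79t ≡ 116 (mod 151), and since 79⁻¹ ≡ 65 (mod 151), t ≡ 141. Hence n ≡ 50 + 79·141 = 11189 (mod 11929).
From n ≡ 11189 (mod 11929) write n = 11189 + 11929t. Substituting into n ≡ 111 (mod 227) gives 11929t ≡ 45 (mod 227), and since 125⁻¹ ≡ 158 (mod 227), t ≡ 73. Hence n ≡ 11189 + 11929·73 = 882006 (mod 2707883).
From n ≡ 882006 (mod 2707883) write n = 882006 + 2707883t. Substituting into n ≡ 11 (mod 25) gives 2707883t ≡ 5 (mod 25), and since 8⁻¹ ≡ 22 (mod 25), t ≡ 10. Hence n ≡ 882006 + 2707883·10 = 27960836 (mod 67697075).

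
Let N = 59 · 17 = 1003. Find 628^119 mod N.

356

Mod 59: 628 ≡ 38; by Fermat, exponent reduces to 119 mod 58 = 3; 38^3 ≡ 2 (mod 59).
Mod 17: 628 ≡ 16; by Fermat, exponent reduces to 119 mod 16 = 7; 16^7 ≡ 16 (mod 17).
Combine by CRT: x ≡ 2 (mod 59), x ≡ 16 (mod 17) ⇒ x ≡ 356 (mod 1003).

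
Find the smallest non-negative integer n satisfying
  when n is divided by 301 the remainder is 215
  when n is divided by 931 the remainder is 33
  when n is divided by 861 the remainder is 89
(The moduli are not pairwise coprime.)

Combine the congruences pairwise.
gcd(301, 931) = 7 and 7 | (33 − 215), so the pair is consistent; merging gives n ≡ 26101 (mod 40033), where 40033 = lcm(301, 931).
gcd(40033, 861) = 7 and 7 | (89 − 26101), so the pair is consistent; merging gives n ≡ 2107817 (mod 4924059), where 4924059 = lcm(40033, 861).
The solution is unique modulo lcm(301, 931, 861) = 4924059.

2107817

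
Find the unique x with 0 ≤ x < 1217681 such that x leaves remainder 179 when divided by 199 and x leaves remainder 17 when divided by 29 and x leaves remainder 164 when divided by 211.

472804

The moduli are pairwise coprime; N = 199·29·211 = 1217681.
N/199 = 6119; 6119 ≡ 149 (mod 199); 149·195 ≡ 1, so inverse 195.
N/29 = 41989; 41989 ≡ 26 (mod 29); 26·19 ≡ 1, so inverse 19.
N/211 = 5771; 5771 ≡ 74 (mod 211); 74·77 ≡ 1, so inverse 77.
x ≡ 179·6119·195 + 17·41989·19 + 164·5771·77 = 300022330.
300022330 mod 1217681 = 472804.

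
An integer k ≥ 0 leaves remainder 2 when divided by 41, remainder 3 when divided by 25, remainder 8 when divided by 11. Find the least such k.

3528

The moduli are pairwise coprime; N = 41·25·11 = 11275.
N/41 = 275; 275 ≡ 29 (mod 41); 29·17 ≡ 1, so inverse 17.
N/25 = 451; 451 ≡ 1 (mod 25), inverse 1.
N/11 = 1025; 1025 ≡ 2 (mod 11); 2·6 ≡ 1, so inverse 6.
k ≡ 2·275·17 + 3·451·1 + 8·1025·6 = 59903.
59903 mod 11275 = 3528.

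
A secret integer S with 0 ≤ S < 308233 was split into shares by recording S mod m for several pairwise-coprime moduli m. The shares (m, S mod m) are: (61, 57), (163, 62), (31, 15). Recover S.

The moduli are pairwise coprime; N = 61·163·31 = 308233.
N/61 = 5053; 5053 ≡ 51 (mod 61); 51·6 ≡ 1, so inverse 6.
N/163 = 1891; 1891 ≡ 98 (mod 163); 98·5 ≡ 1, so inverse 5.
N/31 = 9943; 9943 ≡ 23 (mod 31); 23·27 ≡ 1, so inverse 27.
S ≡ 57·5053·6 + 62·1891·5 + 15·9943·27 = 6341251.
6341251 mod 308233 = 176591.

176591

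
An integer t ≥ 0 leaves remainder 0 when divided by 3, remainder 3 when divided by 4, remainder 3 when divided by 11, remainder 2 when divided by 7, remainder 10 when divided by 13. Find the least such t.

Combine the congruences pairwise.
From t ≡ 0 (mod 3) write t = 0 + 3s. Substituting into t ≡ 3 (mod 4) gives 3s ≡ 3 (mod 4), and since 3⁻¹ ≡ 3 (mod 4), s ≡ 1. Hence t ≡ 0 + 3·1 = 3 (mod 12).
From t ≡ 3 (mod 12) write t = 3 + 12s. Substituting into t ≡ 3 (mod 11) gives 12s ≡ 0 (mod 11), and since 1⁻¹ ≡ 1 (mod 11), s ≡ 0. Hence t ≡ 3 + 12·0 = 3 (mod 132).
From t ≡ 3 (mod 132) write t = 3 + 132s. Substituting into t ≡ 2 (mod 7) gives 132s ≡ 6 (mod 7), and since 6⁻¹ ≡ 6 (mod 7), s ≡ 1. Hence t ≡ 3 + 132·1 = 135 (mod 924).
From t ≡ 135 (mod 924) write t = 135 + 924s. Substituting into t ≡ 10 (mod 13) gives 924s ≡ 5 (mod 13), and since 1⁻¹ ≡ 1 (mod 13), s ≡ 5. Hence t ≡ 135 + 924·5 = 4755 (mod 12012).

4755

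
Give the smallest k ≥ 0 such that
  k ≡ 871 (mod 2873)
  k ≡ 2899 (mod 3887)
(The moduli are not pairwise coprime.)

61204

gcd(2873, 3887) = 169 and 169 | (2899 − 871), so the pair is consistent; merging gives k ≡ 61204 (mod 66079), where 66079 = lcm(2873, 3887).
The solution is unique modulo lcm(2873, 3887) = 66079.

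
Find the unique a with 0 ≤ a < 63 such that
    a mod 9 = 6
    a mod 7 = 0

From a ≡ 6 (mod 9) write a = 6 + 9t. Substituting into a ≡ 0 (mod 7) gives 9t ≡ 1 (mod 7), and since 2⁻¹ ≡ 4 (mod 7), t ≡ 4. Hence a ≡ 6 + 9·4 = 42 (mod 63).

42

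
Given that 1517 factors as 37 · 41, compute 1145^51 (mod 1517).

Mod 37: 1145 ≡ 35; by Fermat, exponent reduces to 51 mod 36 = 15; 35^15 ≡ 14 (mod 37).
Mod 41: 1145 ≡ 38; by Fermat, exponent reduces to 51 mod 40 = 11; 38^11 ≡ 14 (mod 41).
Combine by CRT: x ≡ 14 (mod 37), x ≡ 14 (mod 41) ⇒ x ≡ 14 (mod 1517).

14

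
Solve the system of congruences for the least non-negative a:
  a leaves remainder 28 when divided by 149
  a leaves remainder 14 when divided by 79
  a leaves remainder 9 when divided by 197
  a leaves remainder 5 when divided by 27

Combine the congruences pairwise.
From a ≡ 28 (mod 149) write a = 28 + 149t. Substituting into a ≡ 14 (mod 79) gives 149t ≡ 65 (mod 79), and since 70⁻¹ ≡ 35 (mod 79), t ≡ 63. Hence a ≡ 28 + 149·63 = 9415 (mod 11771).
From a ≡ 9415 (mod 11771) write a = 9415 + 11771t. Substituting into a ≡ 9 (mod 197) gives 11771t ≡ 50 (mod 197), and since 148⁻¹ ≡ 4 (mod 197), t ≡ 3. Hence a ≡ 9415 + 11771·3 = 44728 (mod 2318887).
From a ≡ 44728 (mod 2318887) write a = 44728 + 2318887t. Substituting into a ≡ 5 (mod 27) gives 2318887t ≡ 16 (mod 27), and since 19⁻¹ ≡ 10 (mod 27), t ≡ 25. Hence a ≡ 44728 + 2318887·25 = 58016903 (mod 62609949).

58016903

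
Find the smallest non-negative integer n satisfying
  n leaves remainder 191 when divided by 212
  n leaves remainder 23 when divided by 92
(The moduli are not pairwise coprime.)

gcd(212, 92) = 4 and 4 | (23 − 191), so the pair is consistent; merging gives n ≡ 3795 (mod 4876), where 4876 = lcm(212, 92).
The solution is unique modulo lcm(212, 92) = 4876.

3795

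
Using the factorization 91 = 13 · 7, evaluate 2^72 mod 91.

1

Mod 13: 2 ≡ 2; since 12 | 72, by Fermat 2^72 ≡ 1 (mod 13).
Mod 7: 2 ≡ 2; since 6 | 72, by Fermat 2^72 ≡ 1 (mod 7).
Combine by CRT: x ≡ 1 (mod 13), x ≡ 1 (mod 7) ⇒ x ≡ 1 (mod 91).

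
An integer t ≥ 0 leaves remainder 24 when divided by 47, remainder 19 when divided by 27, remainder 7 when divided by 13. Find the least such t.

16192

The moduli are pairwise coprime; N = 47·27·13 = 16497.
N/47 = 351; 351 ≡ 22 (mod 47); 22·15 ≡ 1, so inverse 15.
N/27 = 611; 611 ≡ 17 (mod 27); 17·8 ≡ 1, so inverse 8.
N/13 = 1269; 1269 ≡ 8 (mod 13); 8·5 ≡ 1, so inverse 5.
t ≡ 24·351·15 + 19·611·8 + 7·1269·5 = 263647.
263647 mod 16497 = 16192.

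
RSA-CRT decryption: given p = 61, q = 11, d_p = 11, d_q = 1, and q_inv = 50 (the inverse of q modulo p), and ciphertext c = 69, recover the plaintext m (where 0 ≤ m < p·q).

m₁ = c^(d_p) mod p: c ≡ 8 (mod 61), and 8^11 mod 61 = 53.
m₂ = c^(d_q) mod q: c ≡ 3 (mod 11), and 3^1 mod 11 = 3.
h = q_inv·(m₁ − m₂) mod p = 50·(53 − 3) mod 61 = 60.
m = m₂ + h·q = 3 + 60·11 = 663.

663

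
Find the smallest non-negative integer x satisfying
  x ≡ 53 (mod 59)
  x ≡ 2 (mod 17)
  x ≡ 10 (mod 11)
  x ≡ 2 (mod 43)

The moduli are pairwise coprime; N = 59·17·11·43 = 474419.
N/59 = 8041; 8041 ≡ 17 (mod 59); 17·7 ≡ 1, so inverse 7.
N/17 = 27907; 27907 ≡ 10 (mod 17); 10·12 ≡ 1, so inverse 12.
N/11 = 43129; 43129 ≡ 9 (mod 11); 9·5 ≡ 1, so inverse 5.
N/43 = 11033; 11033 ≡ 25 (mod 43); 25·31 ≡ 1, so inverse 31.
x ≡ 53·8041·7 + 2·27907·12 + 10·43129·5 + 2·11033·31 = 6493475.
6493475 mod 474419 = 326028.

326028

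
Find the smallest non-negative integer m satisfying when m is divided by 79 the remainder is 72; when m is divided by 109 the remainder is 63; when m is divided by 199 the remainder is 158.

From m ≡ 72 (mod 79) write m = 72 + 79t. Substituting into m ≡ 63 (mod 109) gives 79t ≡ 100 (mod 109), and since 79⁻¹ ≡ 69 (mod 109), t ≡ 33. Hence m ≡ 72 + 79·33 = 2679 (mod 8611).
From m ≡ 2679 (mod 8611) write m = 2679 + 8611t. Substituting into m ≡ 158 (mod 199) gives 8611t ≡ 66 (mod 199), and since 54⁻¹ ≡ 129 (mod 199), t ≡ 156. Hence m ≡ 2679 + 8611·156 = 1345995 (mod 1713589).

1345995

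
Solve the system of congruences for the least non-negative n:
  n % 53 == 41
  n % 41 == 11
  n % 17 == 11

The moduli are pairwise coprime; M = 53·41·17 = 36941.
M/53 = 697; 697 ≡ 8 (mod 53); 8·20 ≡ 1, so inverse 20.
M/41 = 901; 901 ≡ 40 (mod 41); 40·40 ≡ 1, so inverse 40.
M/17 = 2173; 2173 ≡ 14 (mod 17); 14·11 ≡ 1, so inverse 11.
n ≡ 41·697·20 + 11·901·40 + 11·2173·11 = 1230913.
1230913 mod 36941 = 11860.

11860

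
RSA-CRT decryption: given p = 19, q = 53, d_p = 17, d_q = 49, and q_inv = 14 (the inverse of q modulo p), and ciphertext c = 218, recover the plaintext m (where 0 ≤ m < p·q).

m₁ = c^(d_p) mod p: c ≡ 9 (mod 19), and 9^17 mod 19 = 17.
m₂ = c^(d_q) mod q: c ≡ 6 (mod 53), and 6^49 mod 53 = 40.
h = q_inv·(m₁ − m₂) mod p = 14·(17 − 40) mod 19 = 1.
m = m₂ + h·q = 40 + 1·53 = 93.

93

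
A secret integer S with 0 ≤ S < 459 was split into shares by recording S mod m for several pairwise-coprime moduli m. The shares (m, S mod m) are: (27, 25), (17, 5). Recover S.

Combine the congruences pairwise.
From S ≡ 25 (mod 27) write S = 25 + 27t. Substituting into S ≡ 5 (mod 17) gives 27t ≡ 14 (mod 17), and since 10⁻¹ ≡ 12 (mod 17), t ≡ 15. Hence S ≡ 25 + 27·15 = 430 (mod 459).

430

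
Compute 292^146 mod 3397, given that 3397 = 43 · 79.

497

Mod 43: 292 ≡ 34; by Fermat, exponent reduces to 146 mod 42 = 20; 34^20 ≡ 24 (mod 43).
Mod 79: 292 ≡ 55; by Fermat, exponent reduces to 146 mod 78 = 68; 55^68 ≡ 23 (mod 79).
Combine by CRT: x ≡ 24 (mod 43), x ≡ 23 (mod 79) ⇒ x ≡ 497 (mod 3397).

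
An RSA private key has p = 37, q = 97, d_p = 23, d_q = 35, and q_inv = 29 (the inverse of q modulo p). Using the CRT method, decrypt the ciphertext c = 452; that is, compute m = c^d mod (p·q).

m₁ = c^(d_p) mod p: c ≡ 8 (mod 37), and 8^23 mod 37 = 14.
m₂ = c^(d_q) mod q: c ≡ 64 (mod 97), and 64^35 mod 97 = 50.
h = q_inv·(m₁ − m₂) mod p = 29·(14 − 50) mod 37 = 29.
m = m₂ + h·q = 50 + 29·97 = 2863.

2863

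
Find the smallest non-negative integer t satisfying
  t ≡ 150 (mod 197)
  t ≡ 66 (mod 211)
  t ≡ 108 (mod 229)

5862279

From t ≡ 150 (mod 197) write t = 150 + 197s. Substituting into t ≡ 66 (mod 211) gives 197s ≡ 127 (mod 211), and since 197⁻¹ ≡ 15 (mod 211), s ≡ 6. Hence t ≡ 150 + 197·6 = 1332 (mod 41567).
From t ≡ 1332 (mod 41567) write t = 1332 + 41567s. Substituting into t ≡ 108 (mod 229) gives 41567s ≡ 150 (mod 229), and since 118⁻¹ ≡ 33 (mod 229), s ≡ 141. Hence t ≡ 1332 + 41567·141 = 5862279 (mod 9518843).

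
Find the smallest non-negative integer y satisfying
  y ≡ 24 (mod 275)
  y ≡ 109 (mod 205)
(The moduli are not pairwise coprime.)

gcd(275, 205) = 5 and 5 | (109 − 24), so the pair is consistent; merging gives y ≡ 2774 (mod 11275), where 11275 = lcm(275, 205).
The solution is unique modulo lcm(275, 205) = 11275.

2774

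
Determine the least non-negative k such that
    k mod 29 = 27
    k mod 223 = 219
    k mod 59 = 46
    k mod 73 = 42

From k ≡ 27 (mod 29) write k = 27 + 29t. Substituting into k ≡ 219 (mod 223) gives 29t ≡ 192 (mod 223), and since 29⁻¹ ≡ 100 (mod 223), t ≡ 22. Hence k ≡ 27 + 29·22 = 665 (mod 6467).
From k ≡ 665 (mod 6467) write k = 665 + 6467t. Substituting into k ≡ 46 (mod 59) gives 6467t ≡ 30 (mod 59), and since 36⁻¹ ≡ 41 (mod 59), t ≡ 50. Hence k ≡ 665 + 6467·50 = 324015 (mod 381553).
From k ≡ 324015 (mod 381553) write k = 324015 + 381553t. Substituting into k ≡ 42 (mod 73) gives 381553t ≡ 1 (mod 73), and since 55⁻¹ ≡ 4 (mod 73), t ≡ 4. Hence k ≡ 324015 + 381553·4 = 1850227 (mod 27853369).

1850227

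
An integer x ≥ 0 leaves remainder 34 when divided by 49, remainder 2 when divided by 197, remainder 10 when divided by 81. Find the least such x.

The moduli are pairwise coprime; N = 49·197·81 = 781893.
N/49 = 15957; 15957 ≡ 32 (mod 49); 32·23 ≡ 1, so inverse 23.
N/197 = 3969; 3969 ≡ 29 (mod 197); 29·34 ≡ 1, so inverse 34.
N/81 = 9653; 9653 ≡ 14 (mod 81); 14·29 ≡ 1, so inverse 29.
x ≡ 34·15957·23 + 2·3969·34 + 10·9653·29 = 15547636.
15547636 mod 781893 = 691669.

691669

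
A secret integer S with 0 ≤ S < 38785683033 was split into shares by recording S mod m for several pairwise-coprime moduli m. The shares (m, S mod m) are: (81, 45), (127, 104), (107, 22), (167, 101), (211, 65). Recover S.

17995821237

Combine the congruences pairwise.
From S ≡ 45 (mod 81) write S = 45 + 81t. Substituting into S ≡ 104 (mod 127) gives 81t ≡ 59 (mod 127), and since 81⁻¹ ≡ 69 (mod 127), t ≡ 7. Hence S ≡ 45 + 81·7 = 612 (mod 10287).
From S ≡ 612 (mod 10287) write S = 612 + 10287t. Substituting into S ≡ 22 (mod 107) gives 10287t ≡ 52 (mod 107), and since 15⁻¹ ≡ 50 (mod 107), t ≡ 32. Hence S ≡ 612 + 10287·32 = 329796 (mod 1100709).
From S ≡ 329796 (mod 1100709) write S = 329796 + 1100709t. Substituting into S ≡ 101 (mod 167) gives 1100709t ≡ 130 (mod 167), and since 12⁻¹ ≡ 14 (mod 167), t ≡ 150. Hence S ≡ 329796 + 1100709·150 = 165436146 (mod 183818403).
From S ≡ 165436146 (mod 183818403) write S = 165436146 + 183818403t. Substituting into S ≡ 65 (mod 211) gives 183818403t ≡ 157 (mod 211), and since 56⁻¹ ≡ 49 (mod 211), t ≡ 97. Hence S ≡ 165436146 + 183818403·97 = 17995821237 (mod 38785683033).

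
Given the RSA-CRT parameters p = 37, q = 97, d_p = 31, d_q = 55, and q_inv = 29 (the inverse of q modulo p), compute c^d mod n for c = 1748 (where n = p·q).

m₁ = c^(d_p) mod p: c ≡ 9 (mod 37), and 9^31 mod 37 = 12.
m₂ = c^(d_q) mod q: c ≡ 2 (mod 97), and 2^55 mod 97 = 31.
h = q_inv·(m₁ − m₂) mod p = 29·(12 − 31) mod 37 = 4.
m = m₂ + h·q = 31 + 4·97 = 419.

419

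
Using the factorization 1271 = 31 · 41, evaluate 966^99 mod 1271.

435

Mod 31: 966 ≡ 5; by Fermat, exponent reduces to 99 mod 30 = 9; 5^9 ≡ 1 (mod 31).
Mod 41: 966 ≡ 23; by Fermat, exponent reduces to 99 mod 40 = 19; 23^19 ≡ 25 (mod 41).
Combine by CRT: x ≡ 1 (mod 31), x ≡ 25 (mod 41) ⇒ x ≡ 435 (mod 1271).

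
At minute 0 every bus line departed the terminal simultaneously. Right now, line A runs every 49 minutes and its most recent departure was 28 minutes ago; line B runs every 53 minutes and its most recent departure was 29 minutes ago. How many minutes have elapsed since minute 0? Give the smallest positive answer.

From t ≡ 28 (mod 49) write t = 28 + 49s. Substituting into t ≡ 29 (mod 53) gives 49s ≡ 1 (mod 53), and since 49⁻¹ ≡ 13 (mod 53), s ≡ 13. Hence t ≡ 28 + 49·13 = 665 (mod 2597).

665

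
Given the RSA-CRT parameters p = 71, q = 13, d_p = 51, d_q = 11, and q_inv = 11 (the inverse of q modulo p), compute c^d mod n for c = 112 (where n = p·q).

m₁ = c^(d_p) mod p: c ≡ 41 (mod 71), and 41^51 mod 71 = 23.
m₂ = c^(d_q) mod q: c ≡ 8 (mod 13), and 8^11 mod 13 = 5.
h = q_inv·(m₁ − m₂) mod p = 11·(23 − 5) mod 71 = 56.
m = m₂ + h·q = 5 + 56·13 = 733.

733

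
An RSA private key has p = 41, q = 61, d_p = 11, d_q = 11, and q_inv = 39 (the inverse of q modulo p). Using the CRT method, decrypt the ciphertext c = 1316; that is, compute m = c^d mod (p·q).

m₁ = c^(d_p) mod p: c ≡ 4 (mod 41), and 4^11 mod 41 = 4.
m₂ = c^(d_q) mod q: c ≡ 35 (mod 61), and 35^11 mod 61 = 2.
h = q_inv·(m₁ − m₂) mod p = 39·(4 − 2) mod 41 = 37.
m = m₂ + h·q = 2 + 37·61 = 2259.

2259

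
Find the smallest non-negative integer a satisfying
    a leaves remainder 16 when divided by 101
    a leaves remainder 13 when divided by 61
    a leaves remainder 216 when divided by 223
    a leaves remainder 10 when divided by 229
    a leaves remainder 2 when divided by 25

From a ≡ 16 (mod 101) write a = 16 + 101t. Substituting into a ≡ 13 (mod 61) gives 101t ≡ 58 (mod 61), and since 40⁻¹ ≡ 29 (mod 61), t ≡ 35. Hence a ≡ 16 + 101·35 = 3551 (mod 6161).
From a ≡ 3551 (mod 6161) write a = 3551 + 6161t. Substituting into a ≡ 216 (mod 223) gives 6161t ≡ 10 (mod 223), and since 140⁻¹ ≡ 180 (mod 223), t ≡ 16. Hence a ≡ 3551 + 6161·16 = 102127 (mod 1373903).
From a ≡ 102127 (mod 1373903) write a = 102127 + 1373903t. Substituting into a ≡ 10 (mod 229) gives 1373903t ≡ 17 (mod 229), and since 132⁻¹ ≡ 144 (mod 229), t ≡ 158. Hence a ≡ 102127 + 1373903·158 = 217178801 (mod 314623787).
From a ≡ 217178801 (mod 314623787) write a = 217178801 + 314623787t. Substituting into a ≡ 2 (mod 25) gives 314623787t ≡ 1 (mod 25), and since 12⁻¹ ≡ 23 (mod 25), t ≡ 23. Hence a ≡ 217178801 + 314623787·23 = 7453525902 (mod 7865594675).

7453525902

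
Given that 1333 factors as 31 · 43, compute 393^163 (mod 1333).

Mod 31: 393 ≡ 21; by Fermat, exponent reduces to 163 mod 30 = 13; 21^13 ≡ 22 (mod 31).
Mod 43: 393 ≡ 6; by Fermat, exponent reduces to 163 mod 42 = 37; 6^37 ≡ 6 (mod 43).
Combine by CRT: x ≡ 22 (mod 31), x ≡ 6 (mod 43) ⇒ x ≡ 952 (mod 1333).

952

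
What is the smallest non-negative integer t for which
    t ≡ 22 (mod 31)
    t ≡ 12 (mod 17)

301

From t ≡ 22 (mod 31) write t = 22 + 31s. Substituting into t ≡ 12 (mod 17) gives 31s ≡ 7 (mod 17), and since 14⁻¹ ≡ 11 (mod 17), s ≡ 9. Hence t ≡ 22 + 31·9 = 301 (mod 527).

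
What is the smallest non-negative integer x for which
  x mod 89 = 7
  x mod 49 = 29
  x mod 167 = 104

152909

Combine the congruences pairwise.
From x ≡ 7 (mod 89) write x = 7 + 89t. Substituting into x ≡ 29 (mod 49) gives 89t ≡ 22 (mod 49), and since 40⁻¹ ≡ 38 (mod 49), t ≡ 3. Hence x ≡ 7 + 89·3 = 274 (mod 4361).
From x ≡ 274 (mod 4361) write x = 274 + 4361t. Substituting into x ≡ 104 (mod 167) gives 4361t ≡ 164 (mod 167), and since 19⁻¹ ≡ 44 (mod 167), t ≡ 35. Hence x ≡ 274 + 4361·35 = 152909 (mod 728287).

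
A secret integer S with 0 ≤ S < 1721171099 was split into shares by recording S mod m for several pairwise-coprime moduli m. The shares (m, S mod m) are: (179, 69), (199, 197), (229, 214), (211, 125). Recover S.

1314257091

The moduli are pairwise coprime; N = 179·199·229·211 = 1721171099.
N/179 = 9615481; 9615481 ≡ 138 (mod 179); 138·48 ≡ 1, so inverse 48.
N/199 = 8649101; 8649101 ≡ 163 (mod 199); 163·105 ≡ 1, so inverse 105.
N/229 = 7516031; 7516031 ≡ 22 (mod 229); 22·177 ≡ 1, so inverse 177.
N/211 = 8157209; 8157209 ≡ 160 (mod 211); 160·91 ≡ 1, so inverse 91.
S ≡ 69·9615481·48 + 197·8649101·105 + 214·7516031·177 + 125·8157209·91 = 588233601850.
588233601850 mod 1721171099 = 1314257091.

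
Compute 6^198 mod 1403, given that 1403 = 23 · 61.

369

Mod 23: 6 ≡ 6; since 22 | 198, by Fermat 6^198 ≡ 1 (mod 23).
Mod 61: 6 ≡ 6; by Fermat, exponent reduces to 198 mod 60 = 18; 6^18 ≡ 3 (mod 61).
Combine by CRT: x ≡ 1 (mod 23), x ≡ 3 (mod 61) ⇒ x ≡ 369 (mod 1403).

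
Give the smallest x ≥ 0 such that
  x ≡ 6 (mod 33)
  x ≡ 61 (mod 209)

gcd(33, 209) = 11 and 11 | (61 − 6), so the pair is consistent; merging gives x ≡ 270 (mod 627), where 627 = lcm(33, 209).
The solution is unique modulo lcm(33, 209) = 627.

270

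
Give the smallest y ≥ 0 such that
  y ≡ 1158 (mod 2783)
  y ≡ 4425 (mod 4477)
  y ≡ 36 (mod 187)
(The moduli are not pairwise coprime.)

gcd(2783, 4477) = 121 and 121 | (4425 − 1158), so the pair is consistent; merging gives y ≡ 17856 (mod 102971), where 102971 = lcm(2783, 4477).
gcd(102971, 187) = 11 and 11 | (36 − 17856), so the pair is consistent; merging gives y ≡ 1562421 (mod 1750507), where 1750507 = lcm(102971, 187).
The solution is unique modulo lcm(2783, 4477, 187) = 1750507.

1562421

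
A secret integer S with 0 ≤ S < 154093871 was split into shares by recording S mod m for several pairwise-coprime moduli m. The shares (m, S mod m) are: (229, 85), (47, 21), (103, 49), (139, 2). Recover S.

2732742

The moduli are pairwise coprime; N = 229·47·103·139 = 154093871.
N/229 = 672899; 672899 ≡ 97 (mod 229); 97·85 ≡ 1, so inverse 85.
N/47 = 3278593; 3278593 ≡ 14 (mod 47); 14·37 ≡ 1, so inverse 37.
N/103 = 1496057; 1496057 ≡ 85 (mod 103); 85·40 ≡ 1, so inverse 40.
N/139 = 1108589; 1108589 ≡ 64 (mod 139); 64·63 ≡ 1, so inverse 63.
S ≡ 85·672899·85 + 21·3278593·37 + 49·1496057·40 + 2·1108589·63 = 10481115970.
10481115970 mod 154093871 = 2732742.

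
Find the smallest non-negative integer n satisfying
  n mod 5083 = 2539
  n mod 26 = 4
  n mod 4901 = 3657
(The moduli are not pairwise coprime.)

2223810

gcd(5083, 26) = 13 and 13 | (4 − 2539), so the pair is consistent; merging gives n ≡ 7622 (mod 10166), where 10166 = lcm(5083, 26).
gcd(10166, 4901) = 13 and 13 | (3657 − 7622), so the pair is consistent; merging gives n ≡ 2223810 (mod 3832582), where 3832582 = lcm(10166, 4901).
The solution is unique modulo lcm(5083, 26, 4901) = 3832582.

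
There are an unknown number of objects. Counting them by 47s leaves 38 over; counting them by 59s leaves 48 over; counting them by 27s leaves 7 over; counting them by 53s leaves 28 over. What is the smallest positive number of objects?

2609854

The moduli are pairwise coprime; M = 47·59·27·53 = 3968163.
M/47 = 84429; 84429 ≡ 17 (mod 47); 17·36 ≡ 1, so inverse 36.
M/59 = 67257; 67257 ≡ 56 (mod 59); 56·39 ≡ 1, so inverse 39.
M/27 = 146969; 146969 ≡ 8 (mod 27); 8·17 ≡ 1, so inverse 17.
M/53 = 74871; 74871 ≡ 35 (mod 53); 35·50 ≡ 1, so inverse 50.
N ≡ 38·84429·36 + 48·67257·39 + 7·146969·17 + 28·74871·50 = 363712687.
363712687 mod 3968163 = 2609854.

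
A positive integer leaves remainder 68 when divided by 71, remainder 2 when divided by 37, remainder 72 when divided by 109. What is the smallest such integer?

20019

From n ≡ 68 (mod 71) write n = 68 + 71t. Substituting into n ≡ 2 (mod 37) gives 71t ≡ 8 (mod 37), and since 34⁻¹ ≡ 12 (mod 37), t ≡ 22. Hence n ≡ 68 + 71·22 = 1630 (mod 2627).
From n ≡ 1630 (mod 2627) write n = 1630 + 2627t. Substituting into n ≡ 72 (mod 109) gives 2627t ≡ 77 (mod 109), and since 11⁻¹ ≡ 10 (mod 109), t ≡ 7. Hence n ≡ 1630 + 2627·7 = 20019 (mod 286343).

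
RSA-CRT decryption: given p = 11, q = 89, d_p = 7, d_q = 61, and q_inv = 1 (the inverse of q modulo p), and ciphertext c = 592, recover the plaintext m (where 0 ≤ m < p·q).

653

m₁ = c^(d_p) mod p: c ≡ 9 (mod 11), and 9^7 mod 11 = 4.
m₂ = c^(d_q) mod q: c ≡ 58 (mod 89), and 58^61 mod 89 = 30.
h = q_inv·(m₁ − m₂) mod p = 1·(4 − 30) mod 11 = 7.
m = m₂ + h·q = 30 + 7·89 = 653.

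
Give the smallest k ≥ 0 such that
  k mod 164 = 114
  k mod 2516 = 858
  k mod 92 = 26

1382142

Combine the congruences pairwise.
gcd(164, 2516) = 4 and 4 | (858 − 114), so the pair is consistent; merging gives k ≡ 41114 (mod 103156), where 103156 = lcm(164, 2516).
gcd(103156, 92) = 4 and 4 | (26 − 41114), so the pair is consistent; merging gives k ≡ 1382142 (mod 2372588), where 2372588 = lcm(103156, 92).
The solution is unique modulo lcm(164, 2516, 92) = 2372588.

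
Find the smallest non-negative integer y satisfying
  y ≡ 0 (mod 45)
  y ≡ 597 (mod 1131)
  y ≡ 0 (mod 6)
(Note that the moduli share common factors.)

gcd(45, 1131) = 3 and 3 | (597 − 0), so the pair is consistent; merging gives y ≡ 15300 (mod 16965), where 16965 = lcm(45, 1131).
gcd(16965, 6) = 3 and 3 | (0 − 15300), so the pair is consistent; merging gives y ≡ 15300 (mod 33930), where 33930 = lcm(16965, 6).
The solution is unique modulo lcm(45, 1131, 6) = 33930.

15300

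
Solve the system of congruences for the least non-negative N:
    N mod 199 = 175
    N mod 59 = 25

4155

From N ≡ 175 (mod 199) write N = 175 + 199t. Substituting into N ≡ 25 (mod 59) gives 199t ≡ 27 (mod 59), and since 22⁻¹ ≡ 51 (mod 59), t ≡ 20. Hence N ≡ 175 + 199·20 = 4155 (mod 11741).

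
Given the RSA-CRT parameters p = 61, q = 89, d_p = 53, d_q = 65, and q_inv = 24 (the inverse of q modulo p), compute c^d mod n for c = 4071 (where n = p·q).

431

m₁ = c^(d_p) mod p: c ≡ 45 (mod 61), and 45^53 mod 61 = 4.
m₂ = c^(d_q) mod q: c ≡ 66 (mod 89), and 66^65 mod 89 = 75.
h = q_inv·(m₁ − m₂) mod p = 24·(4 − 75) mod 61 = 4.
m = m₂ + h·q = 75 + 4·89 = 431.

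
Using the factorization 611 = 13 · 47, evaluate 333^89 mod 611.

177

Mod 13: 333 ≡ 8; by Fermat, exponent reduces to 89 mod 12 = 5; 8^5 ≡ 8 (mod 13).
Mod 47: 333 ≡ 4; by Fermat, exponent reduces to 89 mod 46 = 43; 4^43 ≡ 36 (mod 47).
Combine by CRT: x ≡ 8 (mod 13), x ≡ 36 (mod 47) ⇒ x ≡ 177 (mod 611).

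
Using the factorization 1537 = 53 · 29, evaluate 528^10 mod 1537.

Mod 53: 528 ≡ 51; 51^10 ≡ 17 (mod 53).
Mod 29: 528 ≡ 6; 6^10 ≡ 16 (mod 29).
Combine by CRT: x ≡ 17 (mod 53), x ≡ 16 (mod 29) ⇒ x ≡ 335 (mod 1537).

335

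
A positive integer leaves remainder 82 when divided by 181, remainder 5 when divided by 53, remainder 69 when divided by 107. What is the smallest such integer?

282442

From a ≡ 82 (mod 181) write a = 82 + 181t. Substituting into a ≡ 5 (mod 53) gives 181t ≡ 29 (mod 53), and since 22⁻¹ ≡ 41 (mod 53), t ≡ 23. Hence a ≡ 82 + 181·23 = 4245 (mod 9593).
From a ≡ 4245 (mod 9593) write a = 4245 + 9593t. Substituting into a ≡ 69 (mod 107) gives 9593t ≡ 104 (mod 107), and since 70⁻¹ ≡ 26 (mod 107), t ≡ 29. Hence a ≡ 4245 + 9593·29 = 282442 (mod 1026451).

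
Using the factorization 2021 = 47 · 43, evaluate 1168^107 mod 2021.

467

Mod 47: 1168 ≡ 40; by Fermat, exponent reduces to 107 mod 46 = 15; 40^15 ≡ 44 (mod 47).
Mod 43: 1168 ≡ 7; by Fermat, exponent reduces to 107 mod 42 = 23; 7^23 ≡ 37 (mod 43).
Combine by CRT: x ≡ 44 (mod 47), x ≡ 37 (mod 43) ⇒ x ≡ 467 (mod 2021).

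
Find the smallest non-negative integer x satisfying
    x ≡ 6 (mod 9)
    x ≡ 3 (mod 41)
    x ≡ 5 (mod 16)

From x ≡ 6 (mod 9) write x = 6 + 9t. Substituting into x ≡ 3 (mod 41) gives 9t ≡ 38 (mod 41), and since 9⁻¹ ≡ 32 (mod 41), t ≡ 27. Hence x ≡ 6 + 9·27 = 249 (mod 369).
From x ≡ 249 (mod 369) write x = 249 + 369t. Substituting into x ≡ 5 (mod 16) gives 369t ≡ 12 (mod 16), and since 1⁻¹ ≡ 1 (mod 16), t ≡ 12. Hence x ≡ 249 + 369·12 = 4677 (mod 5904).

4677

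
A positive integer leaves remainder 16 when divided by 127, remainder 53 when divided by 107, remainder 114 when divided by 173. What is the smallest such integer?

From x ≡ 16 (mod 127) write x = 16 + 127t. Substituting into x ≡ 53 (mod 107) gives 127t ≡ 37 (mod 107), and since 20⁻¹ ≡ 91 (mod 107), t ≡ 50. Hence x ≡ 16 + 127·50 = 6366 (mod 13589).
From x ≡ 6366 (mod 13589) write x = 6366 + 13589t. Substituting into x ≡ 114 (mod 173) gives 13589t ≡ 149 (mod 173), and since 95⁻¹ ≡ 51 (mod 173), t ≡ 160. Hence x ≡ 6366 + 13589·160 = 2180606 (mod 2350897).

2180606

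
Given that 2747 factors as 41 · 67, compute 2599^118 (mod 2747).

Mod 41: 2599 ≡ 16; by Fermat, exponent reduces to 118 mod 40 = 38; 16^38 ≡ 37 (mod 41).
Mod 67: 2599 ≡ 53; by Fermat, exponent reduces to 118 mod 66 = 52; 53^52 ≡ 22 (mod 67).
Combine by CRT: x ≡ 37 (mod 41), x ≡ 22 (mod 67) ⇒ x ≡ 2702 (mod 2747).

2702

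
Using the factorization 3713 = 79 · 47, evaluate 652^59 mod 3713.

Mod 79: 652 ≡ 20; 20^59 ≡ 40 (mod 79).
Mod 47: 652 ≡ 41; by Fermat, exponent reduces to 59 mod 46 = 13; 41^13 ≡ 13 (mod 47).
Combine by CRT: x ≡ 40 (mod 79), x ≡ 13 (mod 47) ⇒ x ≡ 2410 (mod 3713).

2410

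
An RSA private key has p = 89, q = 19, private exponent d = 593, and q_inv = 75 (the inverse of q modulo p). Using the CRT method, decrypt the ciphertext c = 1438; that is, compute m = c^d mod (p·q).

d_p = d mod (p−1) = 593 mod 88 = 65; d_q = d mod (q−1) = 17.
m₁ = c^(d_p) mod p: c ≡ 14 (mod 89), and 14^65 mod 89 = 23.
m₂ = c^(d_q) mod q: c ≡ 13 (mod 19), and 13^17 mod 19 = 3.
h = q_inv·(m₁ − m₂) mod p = 75·(23 − 3) mod 89 = 76.
m = m₂ + h·q = 3 + 76·19 = 1447.

1447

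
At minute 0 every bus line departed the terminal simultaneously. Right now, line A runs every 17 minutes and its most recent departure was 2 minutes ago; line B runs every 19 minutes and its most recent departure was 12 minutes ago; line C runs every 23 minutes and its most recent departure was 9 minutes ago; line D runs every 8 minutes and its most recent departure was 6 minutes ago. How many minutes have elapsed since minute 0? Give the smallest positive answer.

37062

The moduli are pairwise coprime; N = 17·19·23·8 = 59432.
N/17 = 3496; 3496 ≡ 11 (mod 17); 11·14 ≡ 1, so inverse 14.
N/19 = 3128; 3128 ≡ 12 (mod 19); 12·8 ≡ 1, so inverse 8.
N/23 = 2584; 2584 ≡ 8 (mod 23); 8·3 ≡ 1, so inverse 3.
N/8 = 7429; 7429 ≡ 5 (mod 8); 5·5 ≡ 1, so inverse 5.
t ≡ 2·3496·14 + 12·3128·8 + 9·2584·3 + 6·7429·5 = 690814.
690814 mod 59432 = 37062.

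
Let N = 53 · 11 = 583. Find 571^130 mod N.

Mod 53: 571 ≡ 41; by Fermat, exponent reduces to 130 mod 52 = 26; 41^26 ≡ 52 (mod 53).
Mod 11: 571 ≡ 10; since 10 | 130, by Fermat 10^130 ≡ 1 (mod 11).
Combine by CRT: x ≡ 52 (mod 53), x ≡ 1 (mod 11) ⇒ x ≡ 529 (mod 583).

529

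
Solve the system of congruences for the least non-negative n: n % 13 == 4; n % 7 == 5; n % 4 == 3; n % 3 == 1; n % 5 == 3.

4723

The moduli are pairwise coprime; M = 13·7·4·3·5 = 5460.
M/13 = 420; 420 ≡ 4 (mod 13); 4·10 ≡ 1, so inverse 10.
M/7 = 780; 780 ≡ 3 (mod 7); 3·5 ≡ 1, so inverse 5.
M/4 = 1365; 1365 ≡ 1 (mod 4), inverse 1.
M/3 = 1820; 1820 ≡ 2 (mod 3); 2·2 ≡ 1, so inverse 2.
M/5 = 1092; 1092 ≡ 2 (mod 5); 2·3 ≡ 1, so inverse 3.
n ≡ 4·420·10 + 5·780·5 + 3·1365·1 + 1·1820·2 + 3·1092·3 = 53863.
53863 mod 5460 = 4723.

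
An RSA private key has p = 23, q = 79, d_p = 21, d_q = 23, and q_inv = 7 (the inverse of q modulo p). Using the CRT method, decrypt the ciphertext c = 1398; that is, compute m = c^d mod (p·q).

1366

m₁ = c^(d_p) mod p: c ≡ 18 (mod 23), and 18^21 mod 23 = 9.
m₂ = c^(d_q) mod q: c ≡ 55 (mod 79), and 55^23 mod 79 = 23.
h = q_inv·(m₁ − m₂) mod p = 7·(9 − 23) mod 23 = 17.
m = m₂ + h·q = 23 + 17·79 = 1366.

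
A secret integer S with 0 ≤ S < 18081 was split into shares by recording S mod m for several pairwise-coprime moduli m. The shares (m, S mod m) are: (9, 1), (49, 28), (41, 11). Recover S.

The moduli are pairwise coprime; N = 9·49·41 = 18081.
N/9 = 2009; 2009 ≡ 2 (mod 9); 2·5 ≡ 1, so inverse 5.
N/49 = 369; 369 ≡ 26 (mod 49); 26·17 ≡ 1, so inverse 17.
N/41 = 441; 441 ≡ 31 (mod 41); 31·4 ≡ 1, so inverse 4.
S ≡ 1·2009·5 + 28·369·17 + 11·441·4 = 205093.
205093 mod 18081 = 6202.

6202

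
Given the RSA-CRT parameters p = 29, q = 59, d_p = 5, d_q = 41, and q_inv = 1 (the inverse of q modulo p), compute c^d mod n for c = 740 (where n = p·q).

m₁ = c^(d_p) mod p: c ≡ 15 (mod 29), and 15^5 mod 29 = 10.
m₂ = c^(d_q) mod q: c ≡ 32 (mod 59), and 32^41 mod 59 = 55.
h = q_inv·(m₁ − m₂) mod p = 1·(10 − 55) mod 29 = 13.
m = m₂ + h·q = 55 + 13·59 = 822.

822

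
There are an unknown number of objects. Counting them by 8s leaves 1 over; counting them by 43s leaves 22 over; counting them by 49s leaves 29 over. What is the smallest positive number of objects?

4537

From N ≡ 1 (mod 8) write N = 1 + 8t. Substituting into N ≡ 22 (mod 43) gives 8t ≡ 21 (mod 43), and since 8⁻¹ ≡ 27 (mod 43), t ≡ 8. Hence N ≡ 1 + 8·8 = 65 (mod 344).
From N ≡ 65 (mod 344) write N = 65 + 344t. Substituting into N ≡ 29 (mod 49) gives 344t ≡ 13 (mod 49), and since 1⁻¹ ≡ 1 (mod 49), t ≡ 13. Hence N ≡ 65 + 344·13 = 4537 (mod 16856).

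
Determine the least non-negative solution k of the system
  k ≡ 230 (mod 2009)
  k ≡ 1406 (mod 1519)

Combine the congruences pairwise.
gcd(2009, 1519) = 49 and 49 | (1406 − 230), so the pair is consistent; merging gives k ≡ 42419 (mod 62279), where 62279 = lcm(2009, 1519).
The solution is unique modulo lcm(2009, 1519) = 62279.

42419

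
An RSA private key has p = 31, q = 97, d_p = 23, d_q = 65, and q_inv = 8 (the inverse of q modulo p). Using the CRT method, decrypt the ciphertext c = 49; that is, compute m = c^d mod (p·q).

2394

m₁ = c^(d_p) mod p: c ≡ 18 (mod 31), and 18^23 mod 31 = 7.
m₂ = c^(d_q) mod q: c ≡ 49 (mod 97), and 49^65 mod 97 = 66.
h = q_inv·(m₁ − m₂) mod p = 8·(7 − 66) mod 31 = 24.
m = m₂ + h·q = 66 + 24·97 = 2394.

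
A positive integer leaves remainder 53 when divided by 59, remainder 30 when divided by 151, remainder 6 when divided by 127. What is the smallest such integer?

The moduli are pairwise coprime; N = 59·151·127 = 1131443.
N/59 = 19177; 19177 ≡ 2 (mod 59); 2·30 ≡ 1, so inverse 30.
N/151 = 7493; 7493 ≡ 94 (mod 151); 94·98 ≡ 1, so inverse 98.
N/127 = 8909; 8909 ≡ 19 (mod 127); 19·107 ≡ 1, so inverse 107.
x ≡ 53·19177·30 + 30·7493·98 + 6·8909·107 = 58240428.
58240428 mod 1131443 = 536835.

536835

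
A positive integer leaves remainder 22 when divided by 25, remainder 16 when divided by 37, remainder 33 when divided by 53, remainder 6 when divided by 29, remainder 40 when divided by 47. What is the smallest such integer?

From N ≡ 22 (mod 25) write N = 22 + 25t. Substituting into N ≡ 16 (mod 37) gives 25t ≡ 31 (mod 37), and since 25⁻¹ ≡ 3 (mod 37), t ≡ 19. Hence N ≡ 22 + 25·19 = 497 (mod 925).
From N ≡ 497 (mod 925) write N = 497 + 925t. Substituting into N ≡ 33 (mod 53) gives 925t ≡ 13 (mod 53), and since 24⁻¹ ≡ 42 (mod 53), t ≡ 16. Hence N ≡ 497 + 925·16 = 15297 (mod 49025).
From N ≡ 15297 (mod 49025) write N = 15297 + 49025t. Substituting into N ≡ 6 (mod 29) gives 49025t ≡ 21 (mod 29), and since 15⁻¹ ≡ 2 (mod 29), t ≡ 13. Hence N ≡ 15297 + 49025·13 = 652622 (mod 1421725).
From N ≡ 652622 (mod 1421725) write N = 652622 + 1421725t. Substituting into N ≡ 40 (mod 47) gives 1421725t ≡ 13 (mod 47), and since 22⁻¹ ≡ 15 (mod 47), t ≡ 7. Hence N ≡ 652622 + 1421725·7 = 10604697 (mod 66821075).

10604697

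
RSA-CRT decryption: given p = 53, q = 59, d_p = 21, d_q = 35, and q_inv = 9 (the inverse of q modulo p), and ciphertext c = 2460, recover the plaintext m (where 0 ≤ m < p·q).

m₁ = c^(d_p) mod p: c ≡ 22 (mod 53), and 22^21 mod 53 = 50.
m₂ = c^(d_q) mod q: c ≡ 41 (mod 59), and 41^35 mod 59 = 22.
h = q_inv·(m₁ − m₂) mod p = 9·(50 − 22) mod 53 = 40.
m = m₂ + h·q = 22 + 40·59 = 2382.

2382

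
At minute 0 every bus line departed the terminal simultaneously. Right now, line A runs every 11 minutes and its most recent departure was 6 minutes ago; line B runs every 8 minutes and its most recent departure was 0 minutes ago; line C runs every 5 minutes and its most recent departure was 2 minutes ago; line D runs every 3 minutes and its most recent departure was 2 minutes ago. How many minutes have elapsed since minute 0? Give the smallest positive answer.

The moduli are pairwise coprime; N = 11·8·5·3 = 1320.
N/11 = 120; 120 ≡ 10 (mod 11); 10·10 ≡ 1, so inverse 10.
N/8 = 165; 165 ≡ 5 (mod 8); 5·5 ≡ 1, so inverse 5.
N/5 = 264; 264 ≡ 4 (mod 5); 4·4 ≡ 1, so inverse 4.
N/3 = 440; 440 ≡ 2 (mod 3); 2·2 ≡ 1, so inverse 2.
t ≡ 6·120·10 + 0·165·5 + 2·264·4 + 2·440·2 = 11072.
11072 mod 1320 = 512.

512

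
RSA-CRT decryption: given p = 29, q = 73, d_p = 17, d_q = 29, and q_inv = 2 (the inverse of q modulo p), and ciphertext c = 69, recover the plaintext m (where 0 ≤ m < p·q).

m₁ = c^(d_p) mod p: c ≡ 11 (mod 29), and 11^17 mod 29 = 3.
m₂ = c^(d_q) mod q: c ≡ 69 (mod 73), and 69^29 mod 73 = 57.
h = q_inv·(m₁ − m₂) mod p = 2·(3 − 57) mod 29 = 8.
m = m₂ + h·q = 57 + 8·73 = 641.

641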